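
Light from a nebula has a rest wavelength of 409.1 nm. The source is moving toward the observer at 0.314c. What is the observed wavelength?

295.6 nm

Relativistic Doppler for wavelength: λ' = λ₀ · √((1 − β)/(1 + β)).
λ' = 409.1 × √(0.6860/1.3140) = 409.1 × 0.72254 ≈ 295.6 nm.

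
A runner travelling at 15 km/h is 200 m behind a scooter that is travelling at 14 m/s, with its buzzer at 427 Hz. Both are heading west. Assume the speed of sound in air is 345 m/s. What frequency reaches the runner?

15 km/h = 4.167 m/s.
The runner is behind, so the scooter is moving away from it while the runner is moving toward the scooter.
With source receding and observer approaching, f' = f · (v + v_o)/(v + v_s).
f' = 427 × (345 + 4.167)/(345 + 14) = 427 × 349.17/359 ≈ 415 Hz.

415 Hz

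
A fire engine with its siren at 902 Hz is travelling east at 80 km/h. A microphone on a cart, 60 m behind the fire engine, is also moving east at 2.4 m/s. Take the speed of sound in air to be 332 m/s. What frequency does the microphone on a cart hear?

852 Hz

80 km/h = 22.22 m/s.
The microphone on a cart is behind, so the fire engine is moving away from it while the microphone on a cart is moving toward the fire engine.
General Doppler shift: f' = f · (v + v_o)/(v + v_s).
f' = 902 × (332 + 2.4)/(332 + 22.22) = 902 × 334.4/354.22 ≈ 852 Hz.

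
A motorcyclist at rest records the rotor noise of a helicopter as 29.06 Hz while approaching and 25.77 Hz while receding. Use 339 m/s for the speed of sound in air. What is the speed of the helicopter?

20.3 m/s

f₁/f₂ = (v + v_s)/(v − v_s), so v_s = v · (f₁ − f₂)/(f₁ + f₂).
v_s = 339 × (29.06 − 25.77)/(29.06 + 25.77) = 339 × 3.29/54.83 ≈ 20.3 m/s.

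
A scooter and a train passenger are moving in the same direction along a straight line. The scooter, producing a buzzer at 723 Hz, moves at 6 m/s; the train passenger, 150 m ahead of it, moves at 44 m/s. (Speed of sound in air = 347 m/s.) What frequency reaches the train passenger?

642 Hz

The train passenger is ahead, so the scooter is moving toward it while the train passenger is moving away from the scooter.
With source approaching and observer receding, f' = f · (v − v_o)/(v − v_s).
f' = 723 × (347 − 44)/(347 − 6) = 723 × 303/341 ≈ 642 Hz.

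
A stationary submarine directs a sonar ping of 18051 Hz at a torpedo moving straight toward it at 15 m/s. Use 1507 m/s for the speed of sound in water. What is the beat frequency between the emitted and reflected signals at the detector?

The torpedo first receives the wave as a moving observer: f₁ = f₀ · (v + u)/v = 18051 × (1507 + 15)/1507 ≈ 18231 Hz.
On reflection it acts as a source moving toward the stationary detector: f₂ = f₁ · v/(v − u) = 18231 × 1507/1492 ≈ 18414 Hz.
Equivalently f₂ = f₀ · (v + u)/(v − u).
Beat frequency: |f₂ − f₀| = 2u·f₀/(v − u) = 2 × 15 × 18051/1492 ≈ 363 Hz.

363 Hz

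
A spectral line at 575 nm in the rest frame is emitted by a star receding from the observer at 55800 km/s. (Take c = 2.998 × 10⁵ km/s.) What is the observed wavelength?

694.2 nm

β = v/c = 55800/299800 = 0.1861.
Relativistic Doppler for wavelength: λ' = λ₀ · √((1 + β)/(1 − β)).
λ' = 575 × √(1.1861/0.8139) = 575 × 1.20722 ≈ 694.2 nm.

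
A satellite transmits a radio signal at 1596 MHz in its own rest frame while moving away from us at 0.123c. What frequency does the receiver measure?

1410.4 MHz

Relativistic Doppler for frequency: f' = f₀ · √((1 − β)/(1 + β)).
f' = 1596 × √(0.8770/1.1230) = 1596 × 0.88371 ≈ 1410.4 MHz.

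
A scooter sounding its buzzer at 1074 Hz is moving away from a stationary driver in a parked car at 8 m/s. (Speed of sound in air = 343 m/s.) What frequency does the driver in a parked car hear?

1050 Hz

With the source moving away from a stationary observer, f' = f · v/(v + v_s).
f' = 1074 × 343/(343 + 8) = 1074 × 343/351 ≈ 1050 Hz.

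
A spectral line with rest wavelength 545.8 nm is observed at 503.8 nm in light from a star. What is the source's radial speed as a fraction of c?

λ'/λ₀ = 0.9230 < 1 (blueshift), so the source is approaching.
λ'/λ₀ = √((1 − β)/(1 + β)) for an approaching source ⇒ β = (1 − r²)/(1 + r²) with r = λ'/λ₀.
β = (1 − 0.8520)/(1 + 0.8520) ≈ 0.080.

0.080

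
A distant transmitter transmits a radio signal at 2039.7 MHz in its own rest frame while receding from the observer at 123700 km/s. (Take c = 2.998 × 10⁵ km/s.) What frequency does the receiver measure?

β = v/c = 123700/299800 = 0.4126.
Relativistic Doppler for frequency: f' = f₀ · √((1 − β)/(1 + β)).
f' = 2039.7 × √(0.5874/1.4126) = 2039.7 × 0.64484 ≈ 1315.3 MHz.

1315.3 MHz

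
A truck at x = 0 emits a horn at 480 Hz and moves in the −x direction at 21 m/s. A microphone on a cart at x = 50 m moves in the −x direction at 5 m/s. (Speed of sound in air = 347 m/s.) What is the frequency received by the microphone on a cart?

The observer lies on the +x side, so the source is heading away from the observer and the observer is heading toward the source.
With source receding and observer approaching, f' = f · (v + v_o)/(v + v_s).
f' = 480 × (347 + 5)/(347 + 21) = 480 × 352/368 ≈ 459 Hz.

459 Hz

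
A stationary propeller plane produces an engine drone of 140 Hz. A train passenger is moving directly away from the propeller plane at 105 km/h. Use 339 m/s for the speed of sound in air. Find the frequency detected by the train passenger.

128 Hz

105 km/h = 29.17 m/s.
Moving observer, stationary source: f' = f · (v − v_o)/v.
f' = 140 × (339 − 29.17)/339 = 140 × 309.83/339 ≈ 128 Hz.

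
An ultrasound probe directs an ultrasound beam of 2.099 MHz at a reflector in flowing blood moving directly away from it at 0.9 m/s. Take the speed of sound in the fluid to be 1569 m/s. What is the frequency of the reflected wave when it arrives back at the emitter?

2.097 MHz

At the reflector in flowing blood (a moving observer), f₁ = f₀ · (v − u)/v = 2.099 × 1568.1/1569 ≈ 2.098 MHz.
The reflection then acts as a moving source: f₂ = f₁ · v/(v + u) ≈ 2.097 MHz.
Equivalently f₂ = f₀ · (v − u)/(v + u).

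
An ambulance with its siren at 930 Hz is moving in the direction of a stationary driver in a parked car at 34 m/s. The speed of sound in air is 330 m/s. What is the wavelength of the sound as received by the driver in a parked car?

31.8 cm

Only the source moves, toward the listener, so f' = f · v/(v − v_s).
f' = 930 × 330/(330 − 34) ≈ 1037 Hz.
λ' = v/f' = 330/1036.82 ≈ 31.8 cm.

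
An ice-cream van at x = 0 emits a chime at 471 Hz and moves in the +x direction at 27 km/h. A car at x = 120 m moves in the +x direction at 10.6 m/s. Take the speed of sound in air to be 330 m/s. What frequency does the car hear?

466 Hz

27 km/h = 7.5 m/s.
The observer lies on the +x side, so the source is heading toward the observer and the observer is heading away from the source.
General Doppler shift: f' = f · (v − v_o)/(v − v_s).
f' = 471 × (330 − 10.6)/(330 − 7.5) = 471 × 319.4/322.5 ≈ 466 Hz.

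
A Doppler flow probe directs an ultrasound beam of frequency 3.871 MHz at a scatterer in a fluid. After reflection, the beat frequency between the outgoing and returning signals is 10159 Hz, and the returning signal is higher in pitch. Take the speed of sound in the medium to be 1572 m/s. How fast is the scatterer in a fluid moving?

Double Doppler shift off a moving reflector: f₂ = f₀ · (v + u)/(v − u) (u > 0 toward emitter).
Returning signal is higher, so f₂ = f₀ + Δf = 3871000 + 10159 = 3881159 Hz.
Rearranging, u = v · (f₂ − f₀)/(f₂ + f₀) = 1572 × 10159/7752159 ≈ 2.06 m/s.
So the scatterer in a fluid is moving at 2.06 m/s toward the emitter.

2.06 m/s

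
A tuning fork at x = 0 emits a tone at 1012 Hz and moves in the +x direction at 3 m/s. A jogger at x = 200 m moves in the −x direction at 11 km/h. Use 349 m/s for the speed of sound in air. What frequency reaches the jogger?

1030 Hz

11 km/h = 3.056 m/s.
The observer lies on the +x side, so the source is heading toward the observer and the observer is heading toward the source.
Both move, so f' = f · (v + v_o)/(v − v_s).
f' = 1012 × (349 + 3.056)/(349 − 3) = 1012 × 352.06/346 ≈ 1030 Hz.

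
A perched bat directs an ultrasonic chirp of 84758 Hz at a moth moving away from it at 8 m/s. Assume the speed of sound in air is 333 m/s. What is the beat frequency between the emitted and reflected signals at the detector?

At the moth (a moving observer), f₁ = f₀ · (v − u)/v = 84758 × 325/333 ≈ 82722 Hz.
On reflection it acts as a source moving away from the stationary detector: f₂ = f₁ · v/(v + u) = 82722 × 333/341 ≈ 80781 Hz.
Beat frequency: |f₂ − f₀| = 2u·f₀/(v + u) = 2 × 8 × 84758/341 ≈ 3977 Hz.

3977 Hz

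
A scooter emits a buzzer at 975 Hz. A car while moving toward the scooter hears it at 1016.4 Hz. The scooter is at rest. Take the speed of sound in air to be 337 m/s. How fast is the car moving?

f' = f · (v + v_o)/v ⇒ v_o = v · |f'/f − 1|.
v_o = 337 × |1016.4/975 − 1| = 337 × 0.04246 ≈ 14.3 m/s.

14.3 m/s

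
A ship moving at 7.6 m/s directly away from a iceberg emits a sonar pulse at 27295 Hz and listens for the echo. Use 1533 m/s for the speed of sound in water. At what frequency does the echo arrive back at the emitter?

The iceberg receives the sound from a moving source: f₁ = f₀ · v/(v + v_e) = 27295 × 1533/1540.6 ≈ 27160 Hz.
On the return leg the ship is a moving observer: f₂ = f₁ · (v − v_e)/v = 27160 × 1525.4/1533 ≈ 27026 Hz.
Equivalently f₂ = f₀ · (v − v_e)/(v + v_e).

27026 Hz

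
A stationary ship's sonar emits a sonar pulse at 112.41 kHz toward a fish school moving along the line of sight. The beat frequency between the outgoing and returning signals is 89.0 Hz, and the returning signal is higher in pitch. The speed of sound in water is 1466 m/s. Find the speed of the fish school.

Double Doppler shift off a moving reflector: f₂ = f₀ · (v + u)/(v − u) (u > 0 toward emitter).
Returning signal is higher, so f₂ = f₀ + Δf = 112410 + 89 = 112499 Hz.
Rearranging, u = v · (f₂ − f₀)/(f₂ + f₀) = 1466 × 89/224909 ≈ 0.58 m/s.
So the fish school is moving at 0.58 m/s toward the emitter.

0.58 m/s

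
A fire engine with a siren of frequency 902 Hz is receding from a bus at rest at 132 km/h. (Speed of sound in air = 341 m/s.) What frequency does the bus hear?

814 Hz

132 km/h = 36.67 m/s.
Moving source, stationary observer: f' = f · v/(v + v_s) since the source is receding.
f' = 902 × 341/(341 + 36.67) = 902 × 341/377.7 ≈ 814 Hz.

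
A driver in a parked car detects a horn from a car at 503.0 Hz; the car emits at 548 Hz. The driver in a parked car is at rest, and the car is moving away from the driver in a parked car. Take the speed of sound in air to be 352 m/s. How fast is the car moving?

f' = f · v/(v + v_s) ⇒ v_s = v · |1 − f/f'|.
v_s = 352 × |1 − 548/503.0| = 352 × 0.08946 ≈ 31 m/s.

31 m/s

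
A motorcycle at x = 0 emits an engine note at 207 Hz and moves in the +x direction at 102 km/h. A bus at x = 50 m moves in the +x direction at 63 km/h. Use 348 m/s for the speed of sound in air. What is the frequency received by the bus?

102 km/h = 28.33 m/s; 63 km/h = 17.5 m/s.
The observer lies on the +x side, so the source is heading toward the observer and the observer is heading away from the source.
General Doppler shift: f' = f · (v − v_o)/(v − v_s).
f' = 207 × (348 − 17.5)/(348 − 28.33) = 207 × 330.5/319.67 ≈ 214 Hz.

214 Hz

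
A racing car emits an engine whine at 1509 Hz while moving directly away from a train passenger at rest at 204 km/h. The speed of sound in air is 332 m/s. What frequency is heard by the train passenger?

1289 Hz

204 km/h = 56.67 m/s.
Only the source moves, away from the listener, so f' = f · v/(v + v_s).
f' = 1509 × 332/(332 + 56.67) = 1509 × 332/388.7 ≈ 1289 Hz.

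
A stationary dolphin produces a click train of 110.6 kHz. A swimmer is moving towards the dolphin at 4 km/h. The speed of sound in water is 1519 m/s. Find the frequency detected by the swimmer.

4 km/h = 1.111 m/s.
Moving observer, stationary source: f' = f · (v + v_o)/v.
f' = 110.6 × (1519 + 1.111)/1519 = 110.6 × 1520.1/1519 ≈ 110.7 kHz.

110.7 kHz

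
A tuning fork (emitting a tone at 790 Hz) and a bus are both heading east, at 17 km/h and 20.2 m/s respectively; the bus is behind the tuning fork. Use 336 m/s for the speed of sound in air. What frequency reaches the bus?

17 km/h = 4.722 m/s.
The bus is behind, so the tuning fork is moving away from it while the bus is moving toward the tuning fork.
General Doppler shift: f' = f · (v + v_o)/(v + v_s).
f' = 790 × (336 + 20.2)/(336 + 4.722) = 790 × 356.2/340.72 ≈ 826 Hz.

826 Hz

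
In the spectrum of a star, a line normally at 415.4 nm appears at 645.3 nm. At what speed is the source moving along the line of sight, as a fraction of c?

0.414

λ'/λ₀ = 1.5534 > 1 (redshift), so the source is receding.
λ'/λ₀ = √((1 + β)/(1 − β)) for a receding source ⇒ β = (r² − 1)/(r² + 1) with r = λ'/λ₀.
β = (2.4132 − 1)/(2.4132 + 1) ≈ 0.414.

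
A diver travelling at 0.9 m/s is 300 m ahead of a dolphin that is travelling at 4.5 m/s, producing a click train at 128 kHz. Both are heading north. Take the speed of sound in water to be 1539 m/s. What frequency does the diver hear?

128.3 kHz

The diver is ahead, so the dolphin is moving toward it while the diver is moving away from the dolphin.
General Doppler shift: f' = f · (v − v_o)/(v − v_s).
f' = 128 × (1539 − 0.9)/(1539 − 4.5) = 128 × 1538.1/1534.5 ≈ 128.3 kHz.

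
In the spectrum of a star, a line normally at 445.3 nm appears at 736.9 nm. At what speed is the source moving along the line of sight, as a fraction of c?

λ'/λ₀ = 1.6548 > 1 (redshift), so the source is receding.
λ'/λ₀ = √((1 + β)/(1 − β)) for a receding source ⇒ β = (r² − 1)/(r² + 1) with r = λ'/λ₀.
β = (2.7385 − 1)/(2.7385 + 1) ≈ 0.465.

0.465c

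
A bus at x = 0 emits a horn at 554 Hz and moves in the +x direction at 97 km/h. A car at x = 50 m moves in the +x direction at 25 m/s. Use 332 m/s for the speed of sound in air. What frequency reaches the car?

97 km/h = 26.94 m/s.
The observer lies on the +x side, so the source is heading toward the observer and the observer is heading away from the source.
Both move, so f' = f · (v − v_o)/(v − v_s).
f' = 554 × (332 − 25)/(332 − 26.94) = 554 × 307/305.06 ≈ 558 Hz.

558 Hz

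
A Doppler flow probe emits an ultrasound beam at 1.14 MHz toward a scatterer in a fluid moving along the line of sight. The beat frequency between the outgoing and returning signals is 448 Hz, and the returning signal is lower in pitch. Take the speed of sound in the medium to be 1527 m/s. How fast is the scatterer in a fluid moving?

Double Doppler shift off a moving reflector: f₂ = f₀ · (v + u)/(v − u) (u > 0 toward emitter).
Returning signal is lower, so f₂ = f₀ − Δf = 1140000 − 448 = 1139552 Hz.
Rearranging, u = v · (f₂ − f₀)/(f₂ + f₀) = 1527 × -448/2279552 ≈ -0.30 m/s.
So the scatterer in a fluid is moving at 0.30 m/s away from the emitter.

0.30 m/s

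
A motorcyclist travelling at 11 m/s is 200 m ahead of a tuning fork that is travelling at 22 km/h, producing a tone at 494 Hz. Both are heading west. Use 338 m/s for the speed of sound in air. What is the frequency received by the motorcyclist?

487 Hz

22 km/h = 6.111 m/s.
The motorcyclist is ahead, so the tuning fork is moving toward it while the motorcyclist is moving away from the tuning fork.
With source approaching and observer receding, f' = f · (v − v_o)/(v − v_s).
f' = 494 × (338 − 11)/(338 − 6.111) = 494 × 327/331.89 ≈ 487 Hz.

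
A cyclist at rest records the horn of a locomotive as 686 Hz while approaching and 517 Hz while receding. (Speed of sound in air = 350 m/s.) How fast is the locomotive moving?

f₁/f₂ = (v + v_s)/(v − v_s), so v_s = v · (f₁ − f₂)/(f₁ + f₂).
v_s = 350 × (686 − 517)/(686 + 517) = 350 × 169/1203 ≈ 49 m/s.

49 m/s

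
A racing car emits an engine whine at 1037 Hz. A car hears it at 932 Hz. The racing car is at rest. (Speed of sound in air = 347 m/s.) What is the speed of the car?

f' < f, so the car is receding.
f' = f · (v − v_o)/v ⇒ v_o = v · |f'/f − 1|.
v_o = 347 × |932/1037 − 1| = 347 × 0.1013 ≈ 35 m/s.

35 m/s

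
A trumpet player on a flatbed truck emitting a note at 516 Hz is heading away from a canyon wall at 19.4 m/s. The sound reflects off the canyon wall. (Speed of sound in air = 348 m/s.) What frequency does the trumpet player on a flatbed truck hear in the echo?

462 Hz

The canyon wall receives the sound from a moving source: f₁ = f₀ · v/(v + v_e) = 516 × 348/367.4 ≈ 489 Hz.
On the return leg the trumpet player on a flatbed truck is a moving observer: f₂ = f₁ · (v − v_e)/v = 489 × 328.6/348 ≈ 462 Hz.
Equivalently f₂ = f₀ · (v − v_e)/(v + v_e).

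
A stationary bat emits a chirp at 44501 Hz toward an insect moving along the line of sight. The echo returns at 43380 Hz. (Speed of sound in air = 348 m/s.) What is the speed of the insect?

Double Doppler shift off a moving reflector: f₂ = f₀ · (v + u)/(v − u) (u > 0 toward emitter).
Rearranging, u = v · (f₂ − f₀)/(f₂ + f₀) = 348 × -1121/87881 ≈ -4.4 m/s.
So the insect is moving at 4.4 m/s away from the emitter.

4.4 m/s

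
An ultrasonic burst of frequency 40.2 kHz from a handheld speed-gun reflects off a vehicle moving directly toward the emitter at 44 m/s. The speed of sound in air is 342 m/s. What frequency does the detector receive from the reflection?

At the vehicle (a moving observer), f₁ = f₀ · (v + u)/v = 40.2 × 386/342 ≈ 45.4 kHz.
On reflection it acts as a source moving toward the stationary detector: f₂ = f₁ · v/(v − u) = 45.4 × 342/298 ≈ 52.1 kHz.

52.1 kHz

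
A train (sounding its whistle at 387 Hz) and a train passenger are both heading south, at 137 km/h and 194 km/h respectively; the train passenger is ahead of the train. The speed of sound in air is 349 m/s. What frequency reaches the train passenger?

367 Hz

137 km/h = 38.06 m/s; 194 km/h = 53.89 m/s.
The train passenger is ahead, so the train is moving toward it while the train passenger is moving away from the train.
With source approaching and observer receding, f' = f · (v − v_o)/(v − v_s).
f' = 387 × (349 − 53.89)/(349 − 38.06) = 387 × 295.11/310.94 ≈ 367 Hz.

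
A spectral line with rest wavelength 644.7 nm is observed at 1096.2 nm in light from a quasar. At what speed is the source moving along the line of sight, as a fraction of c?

0.486

λ'/λ₀ = 1.7003 > 1 (redshift), so the source is receding.
λ'/λ₀ = √((1 + β)/(1 − β)) for a receding source ⇒ β = (r² − 1)/(r² + 1) with r = λ'/λ₀.
β = (2.8911 − 1)/(2.8911 + 1) ≈ 0.486.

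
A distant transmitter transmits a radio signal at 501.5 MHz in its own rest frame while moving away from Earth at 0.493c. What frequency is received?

292.2 MHz

Relativistic Doppler for frequency: f' = f₀ · √((1 − β)/(1 + β)).
f' = 501.5 × √(0.5070/1.4930) = 501.5 × 0.58274 ≈ 292.2 MHz.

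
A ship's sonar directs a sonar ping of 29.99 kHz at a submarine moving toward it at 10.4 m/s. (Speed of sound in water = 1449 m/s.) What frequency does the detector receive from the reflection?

At the submarine (a moving observer), f₁ = f₀ · (v + u)/v = 29.99 × 1459.4/1449 ≈ 30.2 kHz.
The reflection then acts as a moving source: f₂ = f₁ · v/(v − u) ≈ 30.4 kHz.

30.4 kHz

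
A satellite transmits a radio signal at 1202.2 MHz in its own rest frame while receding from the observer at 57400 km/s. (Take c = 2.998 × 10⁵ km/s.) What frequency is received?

990.3 MHz

β = v/c = 57400/299800 = 0.1915.
Relativistic Doppler for frequency: f' = f₀ · √((1 − β)/(1 + β)).
f' = 1202.2 × √(0.8085/1.1915) = 1202.2 × 0.82378 ≈ 990.3 MHz.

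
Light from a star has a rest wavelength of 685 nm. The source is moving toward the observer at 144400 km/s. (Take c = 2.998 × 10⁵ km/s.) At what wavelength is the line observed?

β = v/c = 144400/299800 = 0.4817.
Relativistic Doppler for wavelength: λ' = λ₀ · √((1 − β)/(1 + β)).
λ' = 685 × √(0.5183/1.4817) = 685 × 0.59147 ≈ 405.2 nm.

405.2 nm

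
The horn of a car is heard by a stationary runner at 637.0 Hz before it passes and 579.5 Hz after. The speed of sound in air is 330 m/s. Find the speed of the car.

f₁/f₂ = (v + v_s)/(v − v_s), so v_s = v · (f₁ − f₂)/(f₁ + f₂).
v_s = 330 × (637.0 − 579.5)/(637.0 + 579.5) = 330 × 57.5/1216.5 ≈ 15.6 m/s.

15.6 m/s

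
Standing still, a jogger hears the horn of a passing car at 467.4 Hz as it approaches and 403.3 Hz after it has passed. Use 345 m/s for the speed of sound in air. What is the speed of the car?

25 m/s

f₁/f₂ = (v + v_s)/(v − v_s), so v_s = v · (f₁ − f₂)/(f₁ + f₂).
v_s = 345 × (467.4 − 403.3)/(467.4 + 403.3) = 345 × 64.1/870.7 ≈ 25 m/s.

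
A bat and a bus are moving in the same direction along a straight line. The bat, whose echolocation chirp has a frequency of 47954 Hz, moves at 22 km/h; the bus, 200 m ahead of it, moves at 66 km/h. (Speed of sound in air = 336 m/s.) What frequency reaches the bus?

46177 Hz

22 km/h = 6.111 m/s; 66 km/h = 18.33 m/s.
The bus is ahead, so the bat is moving toward it while the bus is moving away from the bat.
General Doppler shift: f' = f · (v − v_o)/(v − v_s).
f' = 47954 × (336 − 18.33)/(336 − 6.111) = 47954 × 317.67/329.89 ≈ 46177 Hz.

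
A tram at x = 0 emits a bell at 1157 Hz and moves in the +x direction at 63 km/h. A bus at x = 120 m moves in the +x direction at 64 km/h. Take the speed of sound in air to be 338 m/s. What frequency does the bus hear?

1156 Hz

63 km/h = 17.5 m/s; 64 km/h = 17.78 m/s.
The observer lies on the +x side, so the source is heading toward the observer and the observer is heading away from the source.
With source approaching and observer receding, f' = f · (v − v_o)/(v − v_s).
f' = 1157 × (338 − 17.78)/(338 − 17.5) = 1157 × 320.22/320.5 ≈ 1156 Hz.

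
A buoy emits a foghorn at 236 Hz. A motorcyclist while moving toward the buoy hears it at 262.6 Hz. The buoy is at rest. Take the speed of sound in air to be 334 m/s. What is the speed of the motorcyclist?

f' = f · (v + v_o)/v ⇒ v_o = v · |f'/f − 1|.
v_o = 334 × |262.6/236 − 1| = 334 × 0.1127 ≈ 38 m/s.

38 m/s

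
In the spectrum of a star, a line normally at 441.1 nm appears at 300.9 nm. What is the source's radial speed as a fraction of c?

0.365c

λ'/λ₀ = 0.6822 < 1 (blueshift), so the source is approaching.
λ'/λ₀ = √((1 − β)/(1 + β)) for an approaching source ⇒ β = (1 − r²)/(1 + r²) with r = λ'/λ₀.
β = (1 − 0.4653)/(1 + 0.4653) ≈ 0.365.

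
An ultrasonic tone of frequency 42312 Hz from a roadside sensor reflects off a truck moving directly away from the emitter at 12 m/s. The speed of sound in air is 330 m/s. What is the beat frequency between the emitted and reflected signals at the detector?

2969 Hz

At the truck (a moving observer), f₁ = f₀ · (v − u)/v = 42312 × 318/330 ≈ 40773 Hz.
On reflection it acts as a source moving away from the stationary detector: f₂ = f₁ · v/(v + u) = 40773 × 330/342 ≈ 39343 Hz.
Beat frequency: |f₂ − f₀| = 2u·f₀/(v + u) = 2 × 12 × 42312/342 ≈ 2969 Hz.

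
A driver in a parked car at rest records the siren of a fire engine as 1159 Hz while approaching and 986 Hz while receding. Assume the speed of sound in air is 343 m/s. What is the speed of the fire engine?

f₁/f₂ = (v + v_s)/(v − v_s), so v_s = v · (f₁ − f₂)/(f₁ + f₂).
v_s = 343 × (1159 − 986)/(1159 + 986) = 343 × 173/2145 ≈ 28 m/s.

28 m/s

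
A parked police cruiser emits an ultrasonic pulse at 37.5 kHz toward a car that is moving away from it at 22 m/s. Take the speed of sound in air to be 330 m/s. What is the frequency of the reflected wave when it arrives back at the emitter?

32.8 kHz

The car first receives the wave as a moving observer: f₁ = f₀ · (v − u)/v = 37.5 × (330 − 22)/330 ≈ 35.0 kHz.
On reflection it acts as a source moving away from the stationary detector: f₂ = f₁ · v/(v + u) = 35.0 × 330/352 ≈ 32.8 kHz.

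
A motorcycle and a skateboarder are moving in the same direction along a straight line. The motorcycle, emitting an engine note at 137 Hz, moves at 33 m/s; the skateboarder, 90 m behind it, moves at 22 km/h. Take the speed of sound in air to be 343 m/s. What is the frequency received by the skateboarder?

22 km/h = 6.111 m/s.
The skateboarder is behind, so the motorcycle is moving away from it while the skateboarder is moving toward the motorcycle.
Both move, so f' = f · (v + v_o)/(v + v_s).
f' = 137 × (343 + 6.111)/(343 + 33) = 137 × 349.11/376 ≈ 127 Hz.

127 Hz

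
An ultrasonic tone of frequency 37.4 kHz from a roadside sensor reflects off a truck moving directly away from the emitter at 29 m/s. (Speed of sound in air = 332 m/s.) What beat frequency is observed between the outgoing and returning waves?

6009 Hz

The truck first receives the wave as a moving observer: f₁ = f₀ · (v − u)/v = 37.4 × (332 − 29)/332 ≈ 34.13 kHz.
On reflection it acts as a source moving away from the stationary detector: f₂ = f₁ · v/(v + u) = 34.13 × 332/361 ≈ 31.39 kHz.
Equivalently f₂ = f₀ · (v − u)/(v + u).
Beat frequency (with f₀ = 37400 Hz): |f₂ − f₀| = 2u·f₀/(v + u) = 2 × 29 × 37400/361 ≈ 6009 Hz.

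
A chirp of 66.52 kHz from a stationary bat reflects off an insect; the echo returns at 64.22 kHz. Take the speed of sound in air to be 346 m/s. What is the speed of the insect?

Double Doppler shift off a moving reflector: f₂ = f₀ · (v + u)/(v − u) (u > 0 toward emitter).
Rearranging, u = v · (f₂ − f₀)/(f₂ + f₀) = 346 × -2.30/130.74 ≈ -6.1 m/s.
So the insect is moving at 6.1 m/s away from the emitter.

6.1 m/s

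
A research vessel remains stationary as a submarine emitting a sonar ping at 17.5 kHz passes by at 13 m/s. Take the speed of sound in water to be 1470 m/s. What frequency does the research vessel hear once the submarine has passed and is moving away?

17.35 kHz

Receding: f₂ = f · v/(v + v_s) = 17.5 × 1470/1483 ≈ 17.35 kHz.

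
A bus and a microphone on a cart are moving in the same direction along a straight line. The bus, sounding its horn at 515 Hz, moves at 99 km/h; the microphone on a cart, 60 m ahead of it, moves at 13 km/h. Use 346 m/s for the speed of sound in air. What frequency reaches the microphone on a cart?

554 Hz

99 km/h = 27.5 m/s; 13 km/h = 3.611 m/s.
The microphone on a cart is ahead, so the bus is moving toward it while the microphone on a cart is moving away from the bus.
Both move, so f' = f · (v − v_o)/(v − v_s).
f' = 515 × (346 − 3.611)/(346 − 27.5) = 515 × 342.39/318.5 ≈ 554 Hz.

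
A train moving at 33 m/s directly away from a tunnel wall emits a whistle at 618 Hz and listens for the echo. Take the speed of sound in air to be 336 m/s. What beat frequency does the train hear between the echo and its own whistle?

111 Hz

The tunnel wall receives the sound from a moving source: f₁ = f₀ · v/(v + v_e) = 618 × 336/369 ≈ 562.7 Hz.
On the return leg the train is a moving observer: f₂ = f₁ · (v − v_e)/v = 562.7 × 303/336 ≈ 507.5 Hz.
Equivalently f₂ = f₀ · (v − v_e)/(v + v_e).
Beat against the emitted tone: |f₂ − f₀| = 2v_e·f₀/(v + v_e) = 2 × 33 × 618/369 ≈ 111 Hz.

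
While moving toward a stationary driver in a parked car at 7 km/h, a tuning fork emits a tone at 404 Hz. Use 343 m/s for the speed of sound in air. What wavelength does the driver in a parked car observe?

7 km/h = 1.944 m/s.
Only the source moves, toward the listener, so f' = f · v/(v − v_s).
f' = 404 × 343/(343 − 1.944) ≈ 406 Hz.
λ' = v/f' = 343/406.303 ≈ 84.4 cm.

84.4 cm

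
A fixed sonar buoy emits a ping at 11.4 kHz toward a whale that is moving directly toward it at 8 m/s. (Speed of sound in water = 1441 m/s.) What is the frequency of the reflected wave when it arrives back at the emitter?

11.53 kHz

At the whale (a moving observer), f₁ = f₀ · (v + u)/v = 11.4 × 1449/1441 ≈ 11.46 kHz.
The reflection then acts as a moving source: f₂ = f₁ · v/(v − u) ≈ 11.53 kHz.
Equivalently f₂ = f₀ · (v + u)/(v − u).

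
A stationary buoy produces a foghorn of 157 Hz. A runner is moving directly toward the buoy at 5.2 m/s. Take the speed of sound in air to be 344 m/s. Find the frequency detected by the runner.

Moving observer, stationary source: f' = f · (v + v_o)/v.
f' = 157 × (344 + 5.2)/344 = 157 × 349.2/344 ≈ 159 Hz.

159 Hz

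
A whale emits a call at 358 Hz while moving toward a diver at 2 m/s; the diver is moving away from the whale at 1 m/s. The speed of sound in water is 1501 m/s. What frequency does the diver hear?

358 Hz

With source approaching and observer receding, f' = f · (v − v_o)/(v − v_s).
f' = 358 × (1501 − 1)/(1501 − 2) = 358 × 1500/1499 ≈ 358 Hz.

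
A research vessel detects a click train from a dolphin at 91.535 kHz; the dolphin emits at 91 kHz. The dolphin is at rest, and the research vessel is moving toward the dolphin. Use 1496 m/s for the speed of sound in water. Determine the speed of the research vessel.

f' = f · (v + v_o)/v ⇒ v_o = v · |f'/f − 1|.
v_o = 1496 × |91.535/91 − 1| = 1496 × 0.005879 ≈ 8.8 m/s.

8.8 m/s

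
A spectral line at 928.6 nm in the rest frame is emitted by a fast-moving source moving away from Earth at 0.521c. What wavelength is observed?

1654.7 nm

Relativistic Doppler for wavelength: λ' = λ₀ · √((1 + β)/(1 − β)).
λ' = 928.6 × √(1.5210/0.4790) = 928.6 × 1.78196 ≈ 1654.7 nm.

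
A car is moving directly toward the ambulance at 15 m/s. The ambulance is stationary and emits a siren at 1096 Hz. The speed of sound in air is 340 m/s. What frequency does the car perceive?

Moving observer, stationary source: f' = f · (v + v_o)/v.
f' = 1096 × (340 + 15)/340 = 1096 × 355/340 ≈ 1144 Hz.

1144 Hz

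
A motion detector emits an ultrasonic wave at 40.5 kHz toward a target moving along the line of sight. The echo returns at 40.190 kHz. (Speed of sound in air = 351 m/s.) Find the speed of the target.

Double Doppler shift off a moving reflector: f₂ = f₀ · (v + u)/(v − u) (u > 0 toward emitter).
Rearranging, u = v · (f₂ − f₀)/(f₂ + f₀) = 351 × -0.310/80.690 ≈ -1.35 m/s.
So the target is moving at 1.35 m/s away from the emitter.

1.35 m/s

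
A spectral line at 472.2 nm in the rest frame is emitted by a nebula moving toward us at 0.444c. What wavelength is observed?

Relativistic Doppler for wavelength: λ' = λ₀ · √((1 − β)/(1 + β)).
λ' = 472.2 × √(0.5560/1.4440) = 472.2 × 0.62052 ≈ 293.0 nm.

293.0 nm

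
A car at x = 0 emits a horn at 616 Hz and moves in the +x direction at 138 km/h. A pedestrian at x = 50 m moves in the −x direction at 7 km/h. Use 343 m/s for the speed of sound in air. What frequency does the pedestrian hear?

697 Hz

138 km/h = 38.33 m/s; 7 km/h = 1.944 m/s.
The observer lies on the +x side, so the source is heading toward the observer and the observer is heading toward the source.
With source approaching and observer approaching, f' = f · (v + v_o)/(v − v_s).
f' = 616 × (343 + 1.944)/(343 − 38.33) = 616 × 344.94/304.67 ≈ 697 Hz.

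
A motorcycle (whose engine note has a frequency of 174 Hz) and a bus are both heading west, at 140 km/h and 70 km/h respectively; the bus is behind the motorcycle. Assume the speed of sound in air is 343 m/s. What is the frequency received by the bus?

165 Hz

140 km/h = 38.89 m/s; 70 km/h = 19.44 m/s.
The bus is behind, so the motorcycle is moving away from it while the bus is moving toward the motorcycle.
General Doppler shift: f' = f · (v + v_o)/(v + v_s).
f' = 174 × (343 + 19.44)/(343 + 38.89) = 174 × 362.44/381.89 ≈ 165 Hz.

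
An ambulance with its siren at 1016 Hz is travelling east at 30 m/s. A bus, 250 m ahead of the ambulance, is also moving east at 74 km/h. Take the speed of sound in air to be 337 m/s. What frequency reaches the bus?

1047 Hz

74 km/h = 20.56 m/s.
The bus is ahead, so the ambulance is moving toward it while the bus is moving away from the ambulance.
General Doppler shift: f' = f · (v − v_o)/(v − v_s).
f' = 1016 × (337 − 20.56)/(337 − 30) = 1016 × 316.44/307 ≈ 1047 Hz.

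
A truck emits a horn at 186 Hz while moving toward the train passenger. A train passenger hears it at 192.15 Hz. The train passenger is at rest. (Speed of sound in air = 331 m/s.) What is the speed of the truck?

10.6 m/s

f' = f · v/(v − v_s) ⇒ v_s = v · |1 − f/f'|.
v_s = 331 × |1 − 186/192.15| = 331 × 0.03201 ≈ 10.6 m/s.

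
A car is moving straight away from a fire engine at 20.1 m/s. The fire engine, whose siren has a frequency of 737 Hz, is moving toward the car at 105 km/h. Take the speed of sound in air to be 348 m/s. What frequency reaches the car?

758 Hz

105 km/h = 29.17 m/s.
General Doppler shift: f' = f · (v − v_o)/(v − v_s).
f' = 737 × (348 − 20.1)/(348 − 29.17) = 737 × 327.9/318.83 ≈ 758 Hz.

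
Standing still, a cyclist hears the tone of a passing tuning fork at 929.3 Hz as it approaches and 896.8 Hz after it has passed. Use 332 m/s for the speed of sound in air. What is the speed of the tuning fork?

5.9 m/s

f₁/f₂ = (v + v_s)/(v − v_s), so v_s = v · (f₁ − f₂)/(f₁ + f₂).
v_s = 332 × (929.3 − 896.8)/(929.3 + 896.8) = 332 × 32.5/1826.1 ≈ 5.9 m/s.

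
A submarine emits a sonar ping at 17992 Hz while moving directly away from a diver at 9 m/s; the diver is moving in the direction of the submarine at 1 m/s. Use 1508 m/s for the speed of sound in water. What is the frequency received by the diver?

With source receding and observer approaching, f' = f · (v + v_o)/(v + v_s).
f' = 17992 × (1508 + 1)/(1508 + 9) = 17992 × 1509/1517 ≈ 17897 Hz.

17897 Hz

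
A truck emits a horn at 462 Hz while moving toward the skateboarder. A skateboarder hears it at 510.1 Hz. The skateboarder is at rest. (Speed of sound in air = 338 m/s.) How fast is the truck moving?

32 m/s

f' = f · v/(v − v_s) ⇒ v_s = v · |1 − f/f'|.
v_s = 338 × |1 − 462/510.1| = 338 × 0.0943 ≈ 32 m/s.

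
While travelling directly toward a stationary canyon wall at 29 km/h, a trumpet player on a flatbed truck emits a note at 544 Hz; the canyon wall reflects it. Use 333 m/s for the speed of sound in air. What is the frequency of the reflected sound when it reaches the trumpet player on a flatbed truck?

29 km/h = 8.056 m/s.
The canyon wall receives the sound from a moving source: f₁ = f₀ · v/(v − v_e) = 544 × 333/324.94 ≈ 557 Hz.
On the return leg the trumpet player on a flatbed truck is a moving observer: f₂ = f₁ · (v + v_e)/v = 557 × 341.06/333 ≈ 571 Hz.
Equivalently f₂ = f₀ · (v + v_e)/(v − v_e).

571 Hz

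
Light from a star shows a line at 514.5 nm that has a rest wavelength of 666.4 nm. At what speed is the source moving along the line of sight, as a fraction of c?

λ'/λ₀ = 0.7721 < 1 (blueshift), so the source is approaching.
λ'/λ₀ = √((1 − β)/(1 + β)) for an approaching source ⇒ β = (1 − r²)/(1 + r²) with r = λ'/λ₀.
β = (1 − 0.5961)/(1 + 0.5961) ≈ 0.253.

0.253c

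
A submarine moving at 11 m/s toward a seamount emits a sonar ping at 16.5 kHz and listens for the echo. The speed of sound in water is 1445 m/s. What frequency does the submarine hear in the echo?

The seamount receives the sound from a moving source: f₁ = f₀ · v/(v − v_e) = 16.5 × 1445/1434 ≈ 16.63 kHz.
On the return leg the submarine is a moving observer: f₂ = f₁ · (v + v_e)/v = 16.63 × 1456/1445 ≈ 16.75 kHz.

16.75 kHz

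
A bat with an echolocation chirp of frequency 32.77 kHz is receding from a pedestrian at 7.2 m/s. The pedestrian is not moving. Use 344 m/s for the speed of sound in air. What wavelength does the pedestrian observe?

Moving source, stationary observer: f' = f · v/(v + v_s) since the source is receding.
f' = 32.77 × 344/(344 + 7.2) ≈ 32.1 kHz.
λ' = v/f' = 344/32098.2 ≈ 1.1 cm.

1.1 cm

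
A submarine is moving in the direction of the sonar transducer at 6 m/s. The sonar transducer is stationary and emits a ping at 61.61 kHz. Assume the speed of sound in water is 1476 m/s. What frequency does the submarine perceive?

Only the observer moves, toward the source, so f' = f · (v + v_o)/v.
f' = 61.61 × (1476 + 6)/1476 = 61.61 × 1482/1476 ≈ 61.9 kHz.

61.9 kHz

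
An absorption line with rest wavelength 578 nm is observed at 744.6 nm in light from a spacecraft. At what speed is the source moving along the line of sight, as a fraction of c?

0.248

λ'/λ₀ = 1.2882 > 1 (redshift), so the source is receding.
λ'/λ₀ = √((1 + β)/(1 − β)) for a receding source ⇒ β = (r² − 1)/(r² + 1) with r = λ'/λ₀.
β = (1.6596 − 1)/(1.6596 + 1) ≈ 0.248.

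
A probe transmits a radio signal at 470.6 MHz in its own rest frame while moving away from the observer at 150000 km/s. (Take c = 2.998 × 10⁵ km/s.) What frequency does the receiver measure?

271.6 MHz

β = v/c = 150000/299800 = 0.5003.
Relativistic Doppler for frequency: f' = f₀ · √((1 − β)/(1 + β)).
f' = 470.6 × √(0.4997/1.5003) = 470.6 × 0.57709 ≈ 271.6 MHz.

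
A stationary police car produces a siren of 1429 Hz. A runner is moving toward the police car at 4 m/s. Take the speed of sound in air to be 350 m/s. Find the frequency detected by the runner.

Moving observer, stationary source: f' = f · (v + v_o)/v.
f' = 1429 × (350 + 4)/350 = 1429 × 354/350 ≈ 1445 Hz.

1445 Hz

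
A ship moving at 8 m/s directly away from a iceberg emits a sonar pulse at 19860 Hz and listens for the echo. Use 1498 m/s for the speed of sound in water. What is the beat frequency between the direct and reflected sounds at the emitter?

211 Hz

The iceberg receives the sound from a moving source: f₁ = f₀ · v/(v + v_e) = 19860 × 1498/1506 ≈ 19755 Hz.
On the return leg the ship is a moving observer: f₂ = f₁ · (v − v_e)/v = 19755 × 1490/1498 ≈ 19649 Hz.
Beat against the emitted tone: |f₂ − f₀| = 2v_e·f₀/(v + v_e) = 2 × 8 × 19860/1506 ≈ 211 Hz.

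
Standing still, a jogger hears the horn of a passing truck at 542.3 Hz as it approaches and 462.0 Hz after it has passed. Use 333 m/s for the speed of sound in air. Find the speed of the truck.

27 m/s

f₁/f₂ = (v + v_s)/(v − v_s), so v_s = v · (f₁ − f₂)/(f₁ + f₂).
v_s = 333 × (542.3 − 462.0)/(542.3 + 462.0) = 333 × 80.3/1004.3 ≈ 27 m/s.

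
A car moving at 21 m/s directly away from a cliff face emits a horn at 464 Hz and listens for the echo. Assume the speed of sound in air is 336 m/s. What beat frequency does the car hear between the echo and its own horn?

54.6 Hz

The cliff face receives the sound from a moving source: f₁ = f₀ · v/(v + v_e) = 464 × 336/357 ≈ 436.7 Hz.
On the return leg the car is a moving observer: f₂ = f₁ · (v − v_e)/v = 436.7 × 315/336 ≈ 409.4 Hz.
Beat against the emitted tone: |f₂ − f₀| = 2v_e·f₀/(v + v_e) = 2 × 21 × 464/357 ≈ 54.6 Hz.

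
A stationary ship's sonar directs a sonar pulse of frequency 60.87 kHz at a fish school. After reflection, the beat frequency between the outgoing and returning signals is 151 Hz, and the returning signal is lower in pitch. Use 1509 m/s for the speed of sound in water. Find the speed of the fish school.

1.87 m/s

Double Doppler shift off a moving reflector: f₂ = f₀ · (v + u)/(v − u) (u > 0 toward emitter).
Returning signal is lower, so f₂ = f₀ − Δf = 60870 − 151 = 60719 Hz.
Rearranging, u = v · (f₂ − f₀)/(f₂ + f₀) = 1509 × -151/121589 ≈ -1.87 m/s.
So the fish school is moving at 1.87 m/s away from the emitter.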